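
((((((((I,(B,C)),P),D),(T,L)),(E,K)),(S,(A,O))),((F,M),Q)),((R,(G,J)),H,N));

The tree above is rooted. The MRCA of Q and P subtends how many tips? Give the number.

15

The MRCA of Q and P is the node subtending (((((((I,(B,C)),P),D),(T,L)),(E,K)),(S,(A,O))),((F,M),Q)).
That clade contains 15 terminal taxa: A, B, C, D, E, F, I, K, L, M, O, P, Q, S, T.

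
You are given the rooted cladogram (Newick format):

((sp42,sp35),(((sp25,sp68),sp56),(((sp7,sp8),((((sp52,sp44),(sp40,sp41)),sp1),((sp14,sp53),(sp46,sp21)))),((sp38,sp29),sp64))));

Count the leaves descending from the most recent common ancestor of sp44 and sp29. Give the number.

14

The MRCA of sp44 and sp29 is the node subtending (((sp7,sp8),((((sp52,sp44),(sp40,sp41)),sp1),((sp14,sp53),(sp46,sp21)))),((sp38,sp29),sp64)).
That clade contains 14 terminal taxa: sp1, sp14, sp21, sp29, sp38, sp40, sp41, sp44, sp46, sp52, sp53, sp64, sp7, sp8.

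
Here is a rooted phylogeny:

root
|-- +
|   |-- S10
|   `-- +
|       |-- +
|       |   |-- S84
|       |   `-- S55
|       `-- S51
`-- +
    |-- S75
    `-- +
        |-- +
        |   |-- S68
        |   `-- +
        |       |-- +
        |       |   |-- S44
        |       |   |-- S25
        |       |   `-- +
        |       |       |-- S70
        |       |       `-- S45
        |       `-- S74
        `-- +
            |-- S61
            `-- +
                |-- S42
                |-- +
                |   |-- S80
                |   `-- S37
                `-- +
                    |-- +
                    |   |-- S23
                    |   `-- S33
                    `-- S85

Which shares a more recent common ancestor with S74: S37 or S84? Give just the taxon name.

S37

The MRCA of S74 and S37 subtends ((S68,((S44,S25,(S70,S45)),S74)),(S61,(S42,(S80,S37),((S23,S33),S85)))) (13 taxa).
The MRCA of S74 and S84 is the root, subtending the entire tree (18 taxa).
The first is nested inside the second, so S74 shares a more recent common ancestor with S37.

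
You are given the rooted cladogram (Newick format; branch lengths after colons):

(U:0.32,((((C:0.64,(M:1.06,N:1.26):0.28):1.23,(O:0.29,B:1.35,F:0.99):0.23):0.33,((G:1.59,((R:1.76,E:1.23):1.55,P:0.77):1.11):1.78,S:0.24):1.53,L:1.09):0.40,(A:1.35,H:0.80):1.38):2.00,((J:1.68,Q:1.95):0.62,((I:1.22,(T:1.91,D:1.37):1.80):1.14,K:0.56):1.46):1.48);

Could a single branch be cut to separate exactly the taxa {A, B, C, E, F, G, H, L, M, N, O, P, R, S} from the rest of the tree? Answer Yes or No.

The most recent common ancestor of these taxa subtends ((((C,(M,N)),(O,B,F)),((G,((R,E),P)),S),L),(A,H)).
That clade has exactly 14 tips — every listed taxon and nothing else — so the group is monophyletic.

Yes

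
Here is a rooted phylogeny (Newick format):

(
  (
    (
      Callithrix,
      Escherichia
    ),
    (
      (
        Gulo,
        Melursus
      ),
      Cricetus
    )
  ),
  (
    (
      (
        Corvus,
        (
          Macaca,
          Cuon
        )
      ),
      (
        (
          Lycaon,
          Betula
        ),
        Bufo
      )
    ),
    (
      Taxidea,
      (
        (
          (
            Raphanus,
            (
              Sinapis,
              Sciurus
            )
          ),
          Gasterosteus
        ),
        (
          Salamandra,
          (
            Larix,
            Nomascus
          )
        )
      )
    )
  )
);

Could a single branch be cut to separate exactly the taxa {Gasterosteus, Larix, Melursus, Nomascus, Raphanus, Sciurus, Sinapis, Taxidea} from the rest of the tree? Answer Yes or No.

No

The MRCA of the listed taxa is the root, so the smallest clade containing them is the whole tree.
That clade also contains Betula, Bufo, Callithrix, Corvus, Cricetus, Cuon, Escherichia, Gulo, Lycaon, Macaca, Salamandra, which are not in the proposed group, so the group is not monophyletic.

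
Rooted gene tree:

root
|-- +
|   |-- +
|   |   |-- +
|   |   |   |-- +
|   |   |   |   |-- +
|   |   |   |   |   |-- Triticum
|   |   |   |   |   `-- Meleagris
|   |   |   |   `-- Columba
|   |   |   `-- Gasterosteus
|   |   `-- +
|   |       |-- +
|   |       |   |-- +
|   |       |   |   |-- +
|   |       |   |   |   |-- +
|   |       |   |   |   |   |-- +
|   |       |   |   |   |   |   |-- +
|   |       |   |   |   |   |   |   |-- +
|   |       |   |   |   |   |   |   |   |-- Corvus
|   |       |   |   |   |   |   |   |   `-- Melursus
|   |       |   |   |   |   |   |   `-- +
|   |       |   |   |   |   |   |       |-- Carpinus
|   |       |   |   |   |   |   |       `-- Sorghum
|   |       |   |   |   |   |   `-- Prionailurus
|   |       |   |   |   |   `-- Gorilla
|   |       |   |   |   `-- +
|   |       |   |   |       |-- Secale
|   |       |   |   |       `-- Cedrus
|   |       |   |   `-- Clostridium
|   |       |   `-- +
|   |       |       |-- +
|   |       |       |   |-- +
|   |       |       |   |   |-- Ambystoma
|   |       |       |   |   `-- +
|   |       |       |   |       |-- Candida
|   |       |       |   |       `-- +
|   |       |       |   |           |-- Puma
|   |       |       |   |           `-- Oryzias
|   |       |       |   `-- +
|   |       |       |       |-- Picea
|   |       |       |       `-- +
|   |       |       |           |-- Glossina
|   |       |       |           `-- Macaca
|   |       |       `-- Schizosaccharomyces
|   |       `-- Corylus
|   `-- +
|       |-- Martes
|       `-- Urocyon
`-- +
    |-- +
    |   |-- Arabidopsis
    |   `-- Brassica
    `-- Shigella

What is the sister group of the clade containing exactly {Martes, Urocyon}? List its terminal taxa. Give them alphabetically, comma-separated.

Ambystoma, Candida, Carpinus, Cedrus, Clostridium, Columba, Corvus, Corylus, Gasterosteus, Glossina, Gorilla, Macaca, Meleagris, Melursus, Oryzias, Picea, Prionailurus, Puma, Schizosaccharomyces, Secale, Sorghum, Triticum

The clade containing exactly {Martes, Urocyon} attaches to the tree at the node subtending (((((Triticum,Meleagris),Columba),Gasterosteus),((((((((Corvus,Melursus),(Carpinus,Sorghum)),Prionailurus),Gorilla),(Secale,Cedrus)),Clostridium),(((Ambystoma,(Candida,(Puma,Oryzias))),(Picea,(Glossina,Macaca))),Schizosaccharomyces)),Corylus)),(Martes,Urocyon)).
The other lineage descending from that same node — the sister group — is ((((Triticum,Meleagris),Columba),Gasterosteus),((((((((Corvus,Melursus),(Carpinus,Sorghum)),Prionailurus),Gorilla),(Secale,Cedrus)),Clostridium),(((Ambystoma,(Candida,(Puma,Oryzias))),(Picea,(Glossina,Macaca))),Schizosaccharomyces)),Corylus)); its 22 tips in alphabetical order are the answer.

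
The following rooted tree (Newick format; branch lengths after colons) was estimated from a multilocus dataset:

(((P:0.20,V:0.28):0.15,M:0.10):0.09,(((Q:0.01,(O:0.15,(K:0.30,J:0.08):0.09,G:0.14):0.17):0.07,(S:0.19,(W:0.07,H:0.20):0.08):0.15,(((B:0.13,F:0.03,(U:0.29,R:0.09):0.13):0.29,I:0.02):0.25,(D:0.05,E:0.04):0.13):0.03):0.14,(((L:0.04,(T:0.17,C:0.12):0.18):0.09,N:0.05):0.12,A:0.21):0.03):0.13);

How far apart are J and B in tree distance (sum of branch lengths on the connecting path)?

1.11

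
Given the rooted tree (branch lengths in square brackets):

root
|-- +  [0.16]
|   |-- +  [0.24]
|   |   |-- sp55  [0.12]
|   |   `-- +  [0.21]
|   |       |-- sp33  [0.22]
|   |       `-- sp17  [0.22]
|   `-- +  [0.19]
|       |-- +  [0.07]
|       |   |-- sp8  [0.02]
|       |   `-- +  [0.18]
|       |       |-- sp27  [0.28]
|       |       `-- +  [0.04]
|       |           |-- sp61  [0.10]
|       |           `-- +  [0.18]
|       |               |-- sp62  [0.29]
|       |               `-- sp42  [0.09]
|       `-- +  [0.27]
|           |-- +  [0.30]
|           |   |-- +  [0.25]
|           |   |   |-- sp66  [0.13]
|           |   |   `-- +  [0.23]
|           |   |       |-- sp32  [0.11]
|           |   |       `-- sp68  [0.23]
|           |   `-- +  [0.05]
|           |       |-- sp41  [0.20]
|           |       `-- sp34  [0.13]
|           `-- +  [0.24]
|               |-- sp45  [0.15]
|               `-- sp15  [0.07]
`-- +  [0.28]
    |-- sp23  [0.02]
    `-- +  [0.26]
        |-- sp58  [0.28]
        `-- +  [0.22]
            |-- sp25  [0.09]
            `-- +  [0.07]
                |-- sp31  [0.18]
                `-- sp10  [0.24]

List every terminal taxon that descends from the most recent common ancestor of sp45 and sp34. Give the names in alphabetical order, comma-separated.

Tracing sp45: it sits inside (sp45,sp15).
Tracing sp34: it sits inside (sp41,sp34).
The smallest clade enclosing both is (((sp66,(sp32,sp68)),(sp41,sp34)),(sp45,sp15)); the answer is its 7 terminal taxa in alphabetical order.

sp15, sp32, sp34, sp41, sp45, sp66, sp68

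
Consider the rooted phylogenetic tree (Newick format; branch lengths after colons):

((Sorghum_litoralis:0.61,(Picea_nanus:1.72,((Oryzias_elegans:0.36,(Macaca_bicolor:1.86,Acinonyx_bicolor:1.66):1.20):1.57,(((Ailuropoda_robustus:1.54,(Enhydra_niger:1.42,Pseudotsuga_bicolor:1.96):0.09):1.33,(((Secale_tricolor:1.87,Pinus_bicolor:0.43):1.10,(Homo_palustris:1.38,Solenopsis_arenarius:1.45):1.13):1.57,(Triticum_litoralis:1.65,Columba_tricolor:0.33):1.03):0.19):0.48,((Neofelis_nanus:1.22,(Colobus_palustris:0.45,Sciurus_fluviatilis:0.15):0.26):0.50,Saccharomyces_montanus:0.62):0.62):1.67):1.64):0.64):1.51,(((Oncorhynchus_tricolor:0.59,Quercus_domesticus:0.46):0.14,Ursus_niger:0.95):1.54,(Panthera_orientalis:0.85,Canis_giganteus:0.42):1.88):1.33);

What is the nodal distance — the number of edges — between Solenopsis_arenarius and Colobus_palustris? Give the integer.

The MRCA of Solenopsis_arenarius and Colobus_palustris is the node subtending (((Ailuropoda_robustus,(Enhydra_niger,Pseudotsuga_bicolor)),(((Secale_tricolor,Pinus_bicolor),(Homo_palustris,Solenopsis_arenarius)),(Triticum_litoralis,Columba_tricolor))),((Neofelis_nanus,(Colobus_palustris,Sciurus_fluviatilis)),Saccharomyces_montanus)).
From Solenopsis_arenarius up to that node: 5 branches. From Colobus_palustris up to the same node: 4 branches. Total: 5 + 4 = 9.

9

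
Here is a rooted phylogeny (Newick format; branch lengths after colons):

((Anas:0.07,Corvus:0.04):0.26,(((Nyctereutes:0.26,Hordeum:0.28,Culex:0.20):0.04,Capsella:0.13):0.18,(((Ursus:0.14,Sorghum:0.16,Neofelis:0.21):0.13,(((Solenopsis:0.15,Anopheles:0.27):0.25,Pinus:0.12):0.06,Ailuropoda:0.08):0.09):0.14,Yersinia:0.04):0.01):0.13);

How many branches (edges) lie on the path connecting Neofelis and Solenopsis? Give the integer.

6

The MRCA of Neofelis and Solenopsis is the node subtending ((Ursus,Sorghum,Neofelis),(((Solenopsis,Anopheles),Pinus),Ailuropoda)).
From Neofelis up to that node: 2 branches. From Solenopsis up to the same node: 4 branches. Total: 2 + 4 = 6.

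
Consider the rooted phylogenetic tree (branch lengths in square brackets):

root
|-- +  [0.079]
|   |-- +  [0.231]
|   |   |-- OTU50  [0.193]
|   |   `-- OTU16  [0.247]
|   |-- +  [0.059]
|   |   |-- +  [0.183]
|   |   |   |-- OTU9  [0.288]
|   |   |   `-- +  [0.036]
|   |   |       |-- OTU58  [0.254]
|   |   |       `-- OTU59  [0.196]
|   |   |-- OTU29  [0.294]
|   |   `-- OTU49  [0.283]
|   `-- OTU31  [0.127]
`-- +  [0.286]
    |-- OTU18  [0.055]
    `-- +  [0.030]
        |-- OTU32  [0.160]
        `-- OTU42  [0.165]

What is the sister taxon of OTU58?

OTU58 attaches to the tree at the node subtending (OTU58,OTU59).
The other lineage descending from that same node — the sister group — is the single tip OTU59.

OTU59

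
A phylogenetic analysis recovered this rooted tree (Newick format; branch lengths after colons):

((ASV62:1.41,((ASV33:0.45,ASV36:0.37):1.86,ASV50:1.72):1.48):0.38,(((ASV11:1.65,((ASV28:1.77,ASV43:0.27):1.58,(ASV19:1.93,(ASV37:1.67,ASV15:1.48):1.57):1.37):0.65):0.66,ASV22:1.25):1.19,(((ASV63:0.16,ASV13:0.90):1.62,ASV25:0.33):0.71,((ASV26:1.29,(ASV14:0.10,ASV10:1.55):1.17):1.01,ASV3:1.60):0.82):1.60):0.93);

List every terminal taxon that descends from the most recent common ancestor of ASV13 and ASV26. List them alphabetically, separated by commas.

ASV10, ASV13, ASV14, ASV25, ASV26, ASV3, ASV63

Tracing ASV13: it sits inside (ASV63,ASV13).
Tracing ASV26: it sits inside (ASV26,(ASV14,ASV10)).
The smallest clade enclosing both is (((ASV63,ASV13),ASV25),((ASV26,(ASV14,ASV10)),ASV3)); the answer is its 7 terminal taxa in alphabetical order.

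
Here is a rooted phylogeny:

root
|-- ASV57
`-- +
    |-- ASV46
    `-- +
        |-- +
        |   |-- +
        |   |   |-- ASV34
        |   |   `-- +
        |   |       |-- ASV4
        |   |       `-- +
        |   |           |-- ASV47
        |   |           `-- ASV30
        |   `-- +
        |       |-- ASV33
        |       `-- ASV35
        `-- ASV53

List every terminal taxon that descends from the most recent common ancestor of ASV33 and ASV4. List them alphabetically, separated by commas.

ASV30, ASV33, ASV34, ASV35, ASV4, ASV47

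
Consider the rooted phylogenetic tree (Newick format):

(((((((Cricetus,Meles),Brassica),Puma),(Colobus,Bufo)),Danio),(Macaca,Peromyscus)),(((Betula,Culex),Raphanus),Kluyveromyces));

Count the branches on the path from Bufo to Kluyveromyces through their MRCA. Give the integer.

7

The MRCA of Bufo and Kluyveromyces is the root of the tree.
From Bufo up to that node: 5 branches. From Kluyveromyces up to the same node: 2 branches. Total: 5 + 2 = 7.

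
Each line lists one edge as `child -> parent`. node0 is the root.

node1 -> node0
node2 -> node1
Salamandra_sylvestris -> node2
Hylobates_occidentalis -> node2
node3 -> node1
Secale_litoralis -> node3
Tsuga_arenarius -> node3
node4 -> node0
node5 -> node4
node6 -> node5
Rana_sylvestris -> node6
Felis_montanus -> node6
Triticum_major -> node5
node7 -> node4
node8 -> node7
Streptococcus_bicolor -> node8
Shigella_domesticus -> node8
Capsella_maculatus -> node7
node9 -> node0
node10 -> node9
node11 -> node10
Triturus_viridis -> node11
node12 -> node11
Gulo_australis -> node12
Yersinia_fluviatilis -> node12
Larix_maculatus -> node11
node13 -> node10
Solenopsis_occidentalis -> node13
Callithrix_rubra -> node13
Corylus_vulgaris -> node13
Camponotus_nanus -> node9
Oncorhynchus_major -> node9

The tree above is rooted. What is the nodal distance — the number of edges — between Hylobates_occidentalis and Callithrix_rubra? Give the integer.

7

The MRCA of Hylobates_occidentalis and Callithrix_rubra is the root of the tree.
From Hylobates_occidentalis up to that node: 3 branches. From Callithrix_rubra up to the same node: 4 branches. Total: 3 + 4 = 7.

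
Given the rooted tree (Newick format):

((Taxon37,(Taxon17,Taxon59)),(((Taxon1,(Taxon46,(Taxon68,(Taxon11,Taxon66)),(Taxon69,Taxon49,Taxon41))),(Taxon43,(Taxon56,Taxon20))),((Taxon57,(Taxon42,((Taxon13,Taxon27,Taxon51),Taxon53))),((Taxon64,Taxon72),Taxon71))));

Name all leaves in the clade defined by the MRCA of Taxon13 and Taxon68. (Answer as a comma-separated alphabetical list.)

Taxon1, Taxon11, Taxon13, Taxon20, Taxon27, Taxon41, Taxon42, Taxon43, Taxon46, Taxon49, Taxon51, Taxon53, Taxon56, Taxon57, Taxon64, Taxon66, Taxon68, Taxon69, Taxon71, Taxon72

Tracing Taxon13: it sits inside (Taxon13,Taxon27,Taxon51).
Tracing Taxon68: it sits inside (Taxon68,(Taxon11,Taxon66)).
The smallest clade enclosing both is (((Taxon1,(Taxon46,(Taxon68,(Taxon11,Taxon66)),(Taxon69,Taxon49,Taxon41))),(Taxon43,(Taxon56,Taxon20))),((Taxon57,(Taxon42,((Taxon13,Taxon27,Taxon51),Taxon53))),((Taxon64,Taxon72),Taxon71))); the answer is its 20 terminal taxa in alphabetical order.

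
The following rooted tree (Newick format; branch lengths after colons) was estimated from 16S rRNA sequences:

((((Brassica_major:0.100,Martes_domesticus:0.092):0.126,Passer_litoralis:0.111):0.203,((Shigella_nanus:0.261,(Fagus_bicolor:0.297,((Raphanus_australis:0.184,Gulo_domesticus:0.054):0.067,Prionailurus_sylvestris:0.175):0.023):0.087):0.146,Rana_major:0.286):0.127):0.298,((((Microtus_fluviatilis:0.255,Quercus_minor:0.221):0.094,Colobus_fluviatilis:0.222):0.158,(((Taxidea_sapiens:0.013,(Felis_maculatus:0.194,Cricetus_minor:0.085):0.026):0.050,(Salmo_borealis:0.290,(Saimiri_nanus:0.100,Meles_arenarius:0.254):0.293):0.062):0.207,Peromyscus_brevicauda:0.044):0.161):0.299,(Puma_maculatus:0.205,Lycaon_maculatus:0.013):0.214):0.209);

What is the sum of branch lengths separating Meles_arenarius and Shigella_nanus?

2.317

The path runs Meles_arenarius → … → MRCA → … → Shigella_nanus; the MRCA is the root of the tree.
Branch lengths along that path: 0.254 + 0.293 + 0.062 + 0.207 + 0.161 + 0.299 + 0.209 + 0.298 + 0.127 + 0.146 + 0.261 = 2.317.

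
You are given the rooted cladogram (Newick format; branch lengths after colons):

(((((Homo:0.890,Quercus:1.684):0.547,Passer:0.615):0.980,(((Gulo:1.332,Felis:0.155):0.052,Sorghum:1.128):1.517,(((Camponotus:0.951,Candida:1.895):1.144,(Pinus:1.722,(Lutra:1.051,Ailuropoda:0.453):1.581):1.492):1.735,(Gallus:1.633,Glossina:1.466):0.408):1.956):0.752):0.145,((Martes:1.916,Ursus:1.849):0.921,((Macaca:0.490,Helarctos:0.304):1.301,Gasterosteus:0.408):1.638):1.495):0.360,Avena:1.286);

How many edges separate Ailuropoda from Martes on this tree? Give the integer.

The MRCA of Ailuropoda and Martes is the node subtending ((((Homo,Quercus),Passer),(((Gulo,Felis),Sorghum),(((Camponotus,Candida),(Pinus,(Lutra,Ailuropoda))),(Gallus,Glossina)))),((Martes,Ursus),((Macaca,Helarctos),Gasterosteus))).
From Ailuropoda up to that node: 7 branches. From Martes up to the same node: 3 branches. Total: 7 + 3 = 10.

10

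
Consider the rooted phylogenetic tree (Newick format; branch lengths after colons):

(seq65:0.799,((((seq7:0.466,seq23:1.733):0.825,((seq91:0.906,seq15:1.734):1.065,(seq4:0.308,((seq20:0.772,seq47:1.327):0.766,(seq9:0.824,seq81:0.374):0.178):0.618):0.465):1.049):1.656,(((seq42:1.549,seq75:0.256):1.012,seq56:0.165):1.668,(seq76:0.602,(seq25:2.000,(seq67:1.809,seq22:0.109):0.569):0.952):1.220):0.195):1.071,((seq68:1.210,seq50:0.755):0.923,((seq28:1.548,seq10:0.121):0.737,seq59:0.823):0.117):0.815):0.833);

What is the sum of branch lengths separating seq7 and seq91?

4.311

The path runs seq7 → … → MRCA → … → seq91; the MRCA is the node subtending ((seq7,seq23),((seq91,seq15),(seq4,((seq20,seq47),(seq9,seq81))))).
Branch lengths along that path: 0.466 + 0.825 + 1.049 + 1.065 + 0.906 = 4.311.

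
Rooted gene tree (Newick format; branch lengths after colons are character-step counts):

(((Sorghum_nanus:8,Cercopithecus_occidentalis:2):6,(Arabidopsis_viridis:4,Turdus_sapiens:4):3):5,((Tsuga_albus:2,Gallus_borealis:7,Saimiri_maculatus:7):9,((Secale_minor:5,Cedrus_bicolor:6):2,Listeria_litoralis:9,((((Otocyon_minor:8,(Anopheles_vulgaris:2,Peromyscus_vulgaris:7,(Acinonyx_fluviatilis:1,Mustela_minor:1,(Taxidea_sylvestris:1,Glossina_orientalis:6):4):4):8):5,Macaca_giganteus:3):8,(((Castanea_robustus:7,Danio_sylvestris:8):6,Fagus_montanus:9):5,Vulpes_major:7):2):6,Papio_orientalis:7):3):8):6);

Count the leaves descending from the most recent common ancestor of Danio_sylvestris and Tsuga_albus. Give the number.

The MRCA of Danio_sylvestris and Tsuga_albus is the node subtending ((Tsuga_albus,Gallus_borealis,Saimiri_maculatus),((Secale_minor,Cedrus_bicolor),Listeria_litoralis,((((Otocyon_minor,(Anopheles_vulgaris,Peromyscus_vulgaris,(Acinonyx_fluviatilis,Mustela_minor,(Taxidea_sylvestris,Glossina_orientalis)))),Macaca_giganteus),(((Castanea_robustus,Danio_sylvestris),Fagus_montanus),Vulpes_major)),Papio_orientalis))).
That clade contains 19 terminal taxa: Acinonyx_fluviatilis, Anopheles_vulgaris, Castanea_robustus, Cedrus_bicolor, Danio_sylvestris, Fagus_montanus, Gallus_borealis, Glossina_orientalis, Listeria_litoralis, Macaca_giganteus, Mustela_minor, Otocyon_minor, Papio_orientalis, Peromyscus_vulgaris, Saimiri_maculatus, Secale_minor, Taxidea_sylvestris, Tsuga_albus, Vulpes_major.

19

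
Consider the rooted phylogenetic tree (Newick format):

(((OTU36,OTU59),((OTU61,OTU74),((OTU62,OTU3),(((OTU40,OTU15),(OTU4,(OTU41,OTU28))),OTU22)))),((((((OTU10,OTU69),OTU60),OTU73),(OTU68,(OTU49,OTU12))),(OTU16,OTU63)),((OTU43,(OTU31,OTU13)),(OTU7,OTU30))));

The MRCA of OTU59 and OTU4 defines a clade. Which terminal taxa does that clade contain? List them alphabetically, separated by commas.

OTU15, OTU22, OTU28, OTU3, OTU36, OTU4, OTU40, OTU41, OTU59, OTU61, OTU62, OTU74

Tracing OTU59: it sits inside (OTU36,OTU59).
Tracing OTU4: it sits inside (OTU4,(OTU41,OTU28)).
The smallest clade enclosing both is ((OTU36,OTU59),((OTU61,OTU74),((OTU62,OTU3),(((OTU40,OTU15),(OTU4,(OTU41,OTU28))),OTU22)))); the answer is its 12 terminal taxa in alphabetical order.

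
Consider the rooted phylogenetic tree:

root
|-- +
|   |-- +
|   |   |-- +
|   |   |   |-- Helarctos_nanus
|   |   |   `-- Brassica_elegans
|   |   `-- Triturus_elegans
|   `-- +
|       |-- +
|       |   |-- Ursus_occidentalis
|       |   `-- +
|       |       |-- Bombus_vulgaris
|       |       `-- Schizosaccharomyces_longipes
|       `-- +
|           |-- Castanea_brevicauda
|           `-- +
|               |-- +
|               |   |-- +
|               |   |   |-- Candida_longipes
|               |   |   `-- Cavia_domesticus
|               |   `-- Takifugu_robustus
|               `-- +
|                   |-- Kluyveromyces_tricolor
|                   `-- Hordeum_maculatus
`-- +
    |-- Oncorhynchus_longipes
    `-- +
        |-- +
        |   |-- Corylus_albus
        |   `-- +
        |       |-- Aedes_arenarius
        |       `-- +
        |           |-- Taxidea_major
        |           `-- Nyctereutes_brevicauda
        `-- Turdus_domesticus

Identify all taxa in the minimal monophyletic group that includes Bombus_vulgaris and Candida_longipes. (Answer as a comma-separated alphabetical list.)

Bombus_vulgaris, Candida_longipes, Castanea_brevicauda, Cavia_domesticus, Hordeum_maculatus, Kluyveromyces_tricolor, Schizosaccharomyces_longipes, Takifugu_robustus, Ursus_occidentalis

Tracing Bombus_vulgaris: it sits inside (Bombus_vulgaris,Schizosaccharomyces_longipes).
Tracing Candida_longipes: it sits inside (Candida_longipes,Cavia_domesticus).
The smallest clade enclosing both is ((Ursus_occidentalis,(Bombus_vulgaris,Schizosaccharomyces_longipes)),(Castanea_brevicauda,(((Candida_longipes,Cavia_domesticus),Takifugu_robustus),(Kluyveromyces_tricolor,Hordeum_maculatus)))); the answer is its 9 terminal taxa in alphabetical order.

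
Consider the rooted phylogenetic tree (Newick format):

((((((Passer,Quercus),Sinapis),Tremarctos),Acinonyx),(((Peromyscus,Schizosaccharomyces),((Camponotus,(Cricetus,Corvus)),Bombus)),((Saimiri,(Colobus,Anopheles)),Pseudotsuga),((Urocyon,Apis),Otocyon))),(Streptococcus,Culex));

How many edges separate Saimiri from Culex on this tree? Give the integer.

The MRCA of Saimiri and Culex is the root of the tree.
From Saimiri up to that node: 5 branches. From Culex up to the same node: 2 branches. Total: 5 + 2 = 7.

7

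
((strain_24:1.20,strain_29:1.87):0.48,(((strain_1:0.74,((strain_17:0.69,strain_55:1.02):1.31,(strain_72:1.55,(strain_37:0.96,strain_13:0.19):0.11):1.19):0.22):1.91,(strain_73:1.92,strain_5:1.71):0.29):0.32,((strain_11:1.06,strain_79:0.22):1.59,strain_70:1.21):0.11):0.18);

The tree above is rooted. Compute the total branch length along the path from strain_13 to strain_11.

6.70

The path runs strain_13 → … → MRCA → … → strain_11; the MRCA is the node subtending (((strain_1,((strain_17,strain_55),(strain_72,(strain_37,strain_13)))),(strain_73,strain_5)),((strain_11,strain_79),strain_70)).
Branch lengths along that path: 0.19 + 0.11 + 1.19 + 0.22 + 1.91 + 0.32 + 0.11 + 1.59 + 1.06 = 6.70.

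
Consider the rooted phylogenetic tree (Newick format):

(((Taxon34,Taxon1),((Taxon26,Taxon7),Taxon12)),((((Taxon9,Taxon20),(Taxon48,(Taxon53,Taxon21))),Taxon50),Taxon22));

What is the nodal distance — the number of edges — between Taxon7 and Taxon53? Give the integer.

The MRCA of Taxon7 and Taxon53 is the root of the tree.
From Taxon7 up to that node: 4 branches. From Taxon53 up to the same node: 6 branches. Total: 4 + 6 = 10.

10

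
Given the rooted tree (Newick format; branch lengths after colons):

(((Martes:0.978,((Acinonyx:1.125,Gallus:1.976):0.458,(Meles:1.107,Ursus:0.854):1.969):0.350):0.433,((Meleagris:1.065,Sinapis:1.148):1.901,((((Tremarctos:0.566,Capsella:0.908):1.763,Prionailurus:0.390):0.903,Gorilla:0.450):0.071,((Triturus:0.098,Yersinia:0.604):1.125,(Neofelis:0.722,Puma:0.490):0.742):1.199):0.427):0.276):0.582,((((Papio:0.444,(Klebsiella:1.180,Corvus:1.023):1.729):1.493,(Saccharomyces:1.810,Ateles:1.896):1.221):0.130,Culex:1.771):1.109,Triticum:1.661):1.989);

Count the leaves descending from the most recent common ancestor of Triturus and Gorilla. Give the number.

The MRCA of Triturus and Gorilla is the node subtending ((((Tremarctos,Capsella),Prionailurus),Gorilla),((Triturus,Yersinia),(Neofelis,Puma))).
That clade contains 8 terminal taxa: Capsella, Gorilla, Neofelis, Prionailurus, Puma, Tremarctos, Triturus, Yersinia.

8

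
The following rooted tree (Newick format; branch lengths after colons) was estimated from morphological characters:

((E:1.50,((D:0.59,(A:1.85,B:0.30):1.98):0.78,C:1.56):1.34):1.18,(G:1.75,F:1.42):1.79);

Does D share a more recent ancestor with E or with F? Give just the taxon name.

The MRCA of D and E subtends (E,((D,(A,B)),C)) (5 taxa).
The MRCA of D and F is the root, subtending the entire tree (7 taxa).
The first is nested inside the second, so D shares a more recent common ancestor with E.

E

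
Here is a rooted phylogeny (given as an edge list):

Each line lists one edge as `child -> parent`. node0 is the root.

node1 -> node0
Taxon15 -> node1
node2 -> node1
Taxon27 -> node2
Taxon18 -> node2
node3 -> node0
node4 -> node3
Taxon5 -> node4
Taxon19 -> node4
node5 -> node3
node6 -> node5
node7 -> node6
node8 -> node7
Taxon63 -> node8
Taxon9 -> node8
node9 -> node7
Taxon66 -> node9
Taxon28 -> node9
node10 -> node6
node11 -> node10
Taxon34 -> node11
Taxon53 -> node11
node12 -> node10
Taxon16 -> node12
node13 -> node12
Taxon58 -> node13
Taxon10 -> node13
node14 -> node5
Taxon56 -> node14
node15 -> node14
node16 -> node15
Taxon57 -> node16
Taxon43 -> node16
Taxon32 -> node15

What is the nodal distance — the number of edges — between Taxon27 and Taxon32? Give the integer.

8

The MRCA of Taxon27 and Taxon32 is the root of the tree.
From Taxon27 up to that node: 3 branches. From Taxon32 up to the same node: 5 branches. Total: 3 + 5 = 8.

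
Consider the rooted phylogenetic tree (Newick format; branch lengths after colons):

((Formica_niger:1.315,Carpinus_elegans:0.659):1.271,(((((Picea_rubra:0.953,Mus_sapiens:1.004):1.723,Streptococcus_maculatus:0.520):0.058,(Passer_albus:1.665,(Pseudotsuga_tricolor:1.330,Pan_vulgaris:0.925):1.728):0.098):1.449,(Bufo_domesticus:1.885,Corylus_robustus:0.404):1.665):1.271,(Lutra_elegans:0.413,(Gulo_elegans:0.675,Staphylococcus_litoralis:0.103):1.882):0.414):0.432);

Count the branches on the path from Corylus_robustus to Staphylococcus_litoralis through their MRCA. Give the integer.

6

The MRCA of Corylus_robustus and Staphylococcus_litoralis is the node subtending (((((Picea_rubra,Mus_sapiens),Streptococcus_maculatus),(Passer_albus,(Pseudotsuga_tricolor,Pan_vulgaris))),(Bufo_domesticus,Corylus_robustus)),(Lutra_elegans,(Gulo_elegans,Staphylococcus_litoralis))).
From Corylus_robustus up to that node: 3 branches. From Staphylococcus_litoralis up to the same node: 3 branches. Total: 3 + 3 = 6.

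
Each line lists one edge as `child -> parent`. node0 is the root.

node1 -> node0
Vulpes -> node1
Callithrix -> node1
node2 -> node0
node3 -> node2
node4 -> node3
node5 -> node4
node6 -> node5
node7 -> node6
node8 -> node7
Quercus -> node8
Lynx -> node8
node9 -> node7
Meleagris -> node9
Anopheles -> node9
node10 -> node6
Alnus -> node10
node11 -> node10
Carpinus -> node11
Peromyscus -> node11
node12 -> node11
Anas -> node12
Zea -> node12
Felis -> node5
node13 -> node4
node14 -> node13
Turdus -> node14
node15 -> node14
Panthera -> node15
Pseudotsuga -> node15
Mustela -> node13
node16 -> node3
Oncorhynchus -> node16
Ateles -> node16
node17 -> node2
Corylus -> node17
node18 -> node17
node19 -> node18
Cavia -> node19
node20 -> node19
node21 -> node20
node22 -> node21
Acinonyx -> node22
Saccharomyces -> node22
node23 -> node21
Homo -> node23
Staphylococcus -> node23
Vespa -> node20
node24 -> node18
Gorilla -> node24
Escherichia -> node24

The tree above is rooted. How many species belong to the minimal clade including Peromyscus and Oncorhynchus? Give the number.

16

The MRCA of Peromyscus and Oncorhynchus is the node subtending ((((((Quercus,Lynx),(Meleagris,Anopheles)),(Alnus,(Carpinus,Peromyscus,(Anas,Zea)))),Felis),((Turdus,(Panthera,Pseudotsuga)),Mustela)),(Oncorhynchus,Ateles)).
That clade contains 16 terminal taxa: Alnus, Anas, Anopheles, Ateles, Carpinus, Felis, Lynx, Meleagris, Mustela, Oncorhynchus, Panthera, Peromyscus, Pseudotsuga, Quercus, Turdus, Zea.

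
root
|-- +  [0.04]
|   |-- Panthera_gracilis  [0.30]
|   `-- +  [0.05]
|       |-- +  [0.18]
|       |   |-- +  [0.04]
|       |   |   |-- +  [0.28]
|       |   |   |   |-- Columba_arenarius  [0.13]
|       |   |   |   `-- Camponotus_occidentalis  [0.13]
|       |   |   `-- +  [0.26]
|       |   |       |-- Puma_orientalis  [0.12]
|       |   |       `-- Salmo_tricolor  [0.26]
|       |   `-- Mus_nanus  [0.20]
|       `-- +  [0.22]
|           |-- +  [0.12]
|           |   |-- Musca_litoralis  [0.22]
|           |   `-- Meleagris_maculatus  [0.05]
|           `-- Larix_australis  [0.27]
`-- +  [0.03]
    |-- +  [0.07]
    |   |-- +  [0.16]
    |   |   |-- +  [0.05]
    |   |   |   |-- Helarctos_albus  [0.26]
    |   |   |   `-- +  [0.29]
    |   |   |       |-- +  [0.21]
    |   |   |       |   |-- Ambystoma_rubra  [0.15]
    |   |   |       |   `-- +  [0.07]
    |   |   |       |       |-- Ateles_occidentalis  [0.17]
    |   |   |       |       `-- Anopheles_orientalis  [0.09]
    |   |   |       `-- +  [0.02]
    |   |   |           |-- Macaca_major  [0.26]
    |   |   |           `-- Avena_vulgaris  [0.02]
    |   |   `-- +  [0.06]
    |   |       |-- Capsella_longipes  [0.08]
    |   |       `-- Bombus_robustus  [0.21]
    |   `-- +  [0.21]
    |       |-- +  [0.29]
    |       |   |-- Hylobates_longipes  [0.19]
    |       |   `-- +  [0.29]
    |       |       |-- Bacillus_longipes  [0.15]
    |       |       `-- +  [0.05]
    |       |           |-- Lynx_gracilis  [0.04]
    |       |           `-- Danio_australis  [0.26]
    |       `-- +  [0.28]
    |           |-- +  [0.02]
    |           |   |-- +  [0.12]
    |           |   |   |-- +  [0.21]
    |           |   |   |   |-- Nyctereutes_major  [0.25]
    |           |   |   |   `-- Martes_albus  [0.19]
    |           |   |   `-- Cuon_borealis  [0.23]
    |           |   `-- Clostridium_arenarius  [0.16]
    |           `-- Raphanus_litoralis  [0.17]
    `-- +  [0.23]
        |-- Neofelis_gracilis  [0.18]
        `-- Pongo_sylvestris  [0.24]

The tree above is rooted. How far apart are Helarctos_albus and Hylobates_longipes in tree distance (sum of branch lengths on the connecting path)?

1.16

The path runs Helarctos_albus → … → MRCA → … → Hylobates_longipes; the MRCA is the node subtending (((Helarctos_albus,((Ambystoma_rubra,(Ateles_occidentalis,Anopheles_orientalis)),(Macaca_major,Avena_vulgaris))),(Capsella_longipes,Bombus_robustus)),((Hylobates_longipes,(Bacillus_longipes,(Lynx_gracilis,Danio_australis))),((((Nyctereutes_major,Martes_albus),Cuon_borealis),Clostridium_arenarius),Raphanus_litoralis))).
Branch lengths along that path: 0.26 + 0.05 + 0.16 + 0.21 + 0.29 + 0.19 = 1.16.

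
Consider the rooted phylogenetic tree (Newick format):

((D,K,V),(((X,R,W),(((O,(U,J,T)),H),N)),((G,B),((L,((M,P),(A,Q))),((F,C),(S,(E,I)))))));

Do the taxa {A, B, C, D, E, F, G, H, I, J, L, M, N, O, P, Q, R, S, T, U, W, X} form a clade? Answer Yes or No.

No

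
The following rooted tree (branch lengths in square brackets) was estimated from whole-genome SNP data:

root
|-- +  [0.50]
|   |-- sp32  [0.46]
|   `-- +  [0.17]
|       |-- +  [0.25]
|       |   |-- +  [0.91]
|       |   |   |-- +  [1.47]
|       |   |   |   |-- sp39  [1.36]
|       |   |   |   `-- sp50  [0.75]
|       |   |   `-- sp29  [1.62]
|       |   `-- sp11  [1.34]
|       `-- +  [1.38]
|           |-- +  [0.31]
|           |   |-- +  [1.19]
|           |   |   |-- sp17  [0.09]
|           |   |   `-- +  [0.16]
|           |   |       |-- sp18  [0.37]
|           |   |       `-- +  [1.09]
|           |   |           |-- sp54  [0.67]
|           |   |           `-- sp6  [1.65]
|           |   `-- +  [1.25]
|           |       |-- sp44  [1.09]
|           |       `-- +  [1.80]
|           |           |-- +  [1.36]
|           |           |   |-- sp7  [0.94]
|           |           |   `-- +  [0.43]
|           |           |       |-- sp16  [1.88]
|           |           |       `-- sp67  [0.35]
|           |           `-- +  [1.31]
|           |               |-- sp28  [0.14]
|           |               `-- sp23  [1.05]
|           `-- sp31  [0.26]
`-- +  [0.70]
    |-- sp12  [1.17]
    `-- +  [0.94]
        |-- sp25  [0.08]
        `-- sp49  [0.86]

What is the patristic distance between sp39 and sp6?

The path runs sp39 → … → MRCA → … → sp6; the MRCA is the node subtending ((((sp39,sp50),sp29),sp11),(((sp17,(sp18,(sp54,sp6))),(sp44,((sp7,(sp16,sp67)),(sp28,sp23)))),sp31)).
Branch lengths along that path: 1.36 + 1.47 + 0.91 + 0.25 + 1.38 + 0.31 + 1.19 + 0.16 + 1.09 + 1.65 = 9.77.

9.77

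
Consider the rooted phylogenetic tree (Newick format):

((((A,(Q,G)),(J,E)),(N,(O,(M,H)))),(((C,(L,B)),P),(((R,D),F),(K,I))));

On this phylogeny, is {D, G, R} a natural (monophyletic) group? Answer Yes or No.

No

The MRCA of the listed taxa is the root, so the smallest clade containing them is the whole tree.
That clade also contains A, B, C, E, F, H, I, J, K, L, M, N, O, P, Q, which are not in the proposed group, so the group is not monophyletic.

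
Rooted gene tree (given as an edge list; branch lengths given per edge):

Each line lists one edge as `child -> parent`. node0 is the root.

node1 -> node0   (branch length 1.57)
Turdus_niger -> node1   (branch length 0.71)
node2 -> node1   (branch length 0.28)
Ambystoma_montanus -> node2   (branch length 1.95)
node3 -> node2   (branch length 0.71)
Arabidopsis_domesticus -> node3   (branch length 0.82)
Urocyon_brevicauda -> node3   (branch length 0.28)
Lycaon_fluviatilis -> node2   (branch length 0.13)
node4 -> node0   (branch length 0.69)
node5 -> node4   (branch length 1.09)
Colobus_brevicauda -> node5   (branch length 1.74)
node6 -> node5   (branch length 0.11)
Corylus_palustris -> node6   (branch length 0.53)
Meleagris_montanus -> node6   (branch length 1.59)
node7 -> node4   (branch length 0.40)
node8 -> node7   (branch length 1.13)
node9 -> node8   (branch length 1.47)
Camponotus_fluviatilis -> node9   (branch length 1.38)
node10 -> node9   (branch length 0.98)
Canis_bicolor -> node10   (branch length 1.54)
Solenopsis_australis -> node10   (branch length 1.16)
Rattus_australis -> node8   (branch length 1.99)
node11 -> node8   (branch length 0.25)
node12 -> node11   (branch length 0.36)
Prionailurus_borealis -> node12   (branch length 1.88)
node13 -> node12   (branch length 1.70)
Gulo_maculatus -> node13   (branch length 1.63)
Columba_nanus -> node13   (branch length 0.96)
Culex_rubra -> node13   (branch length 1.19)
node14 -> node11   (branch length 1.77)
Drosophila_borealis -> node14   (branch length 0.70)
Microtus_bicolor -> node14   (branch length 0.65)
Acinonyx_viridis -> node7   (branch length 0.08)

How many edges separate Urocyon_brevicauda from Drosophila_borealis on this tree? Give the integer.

10

The MRCA of Urocyon_brevicauda and Drosophila_borealis is the root of the tree.
From Urocyon_brevicauda up to that node: 4 branches. From Drosophila_borealis up to the same node: 6 branches. Total: 4 + 6 = 10.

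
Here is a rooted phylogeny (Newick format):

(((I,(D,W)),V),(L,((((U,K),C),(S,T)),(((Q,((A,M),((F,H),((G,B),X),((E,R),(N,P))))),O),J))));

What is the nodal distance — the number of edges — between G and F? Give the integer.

5

The MRCA of G and F is the node subtending ((F,H),((G,B),X),((E,R),(N,P))).
From G up to that node: 3 branches. From F up to the same node: 2 branches. Total: 3 + 2 = 5.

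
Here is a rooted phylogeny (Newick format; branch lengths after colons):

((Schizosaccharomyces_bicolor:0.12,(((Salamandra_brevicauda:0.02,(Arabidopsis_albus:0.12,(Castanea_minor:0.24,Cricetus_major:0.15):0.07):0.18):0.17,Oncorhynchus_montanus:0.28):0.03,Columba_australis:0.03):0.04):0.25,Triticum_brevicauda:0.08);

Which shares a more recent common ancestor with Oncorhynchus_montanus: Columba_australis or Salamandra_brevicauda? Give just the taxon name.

The MRCA of Oncorhynchus_montanus and Salamandra_brevicauda subtends ((Salamandra_brevicauda,(Arabidopsis_albus,(Castanea_minor,Cricetus_major))),Oncorhynchus_montanus) (5 taxa).
The MRCA of Oncorhynchus_montanus and Columba_australis subtends (((Salamandra_brevicauda,(Arabidopsis_albus,(Castanea_minor,Cricetus_major))),Oncorhynchus_montanus),Columba_australis) (6 taxa).
The first is nested inside the second, so Oncorhynchus_montanus shares a more recent common ancestor with Salamandra_brevicauda.

Salamandra_brevicauda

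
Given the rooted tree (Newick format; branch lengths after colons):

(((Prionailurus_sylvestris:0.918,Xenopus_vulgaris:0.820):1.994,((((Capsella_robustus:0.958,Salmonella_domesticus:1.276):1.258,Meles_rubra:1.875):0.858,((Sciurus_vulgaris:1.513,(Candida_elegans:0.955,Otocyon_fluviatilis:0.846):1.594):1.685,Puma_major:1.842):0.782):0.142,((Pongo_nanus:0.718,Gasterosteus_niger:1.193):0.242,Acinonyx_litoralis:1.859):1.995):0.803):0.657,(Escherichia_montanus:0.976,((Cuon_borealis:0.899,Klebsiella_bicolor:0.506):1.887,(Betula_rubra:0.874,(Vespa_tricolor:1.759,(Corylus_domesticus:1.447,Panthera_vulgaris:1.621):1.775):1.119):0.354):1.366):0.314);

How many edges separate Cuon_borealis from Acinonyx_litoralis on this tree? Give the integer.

The MRCA of Cuon_borealis and Acinonyx_litoralis is the root of the tree.
From Cuon_borealis up to that node: 4 branches. From Acinonyx_litoralis up to the same node: 4 branches. Total: 4 + 4 = 8.

8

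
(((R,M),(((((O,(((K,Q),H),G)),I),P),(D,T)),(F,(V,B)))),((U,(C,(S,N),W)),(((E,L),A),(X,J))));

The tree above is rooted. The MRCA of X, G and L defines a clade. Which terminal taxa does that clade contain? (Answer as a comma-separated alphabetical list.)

Tracing X: it sits inside (X,J).
Tracing G: it sits inside (((K,Q),H),G).
Tracing L: it sits inside (E,L).
The smallest clade enclosing all 3 is the whole tree (their MRCA is the root), so the answer is all 24 tips in alphabetical order.

A, B, C, D, E, F, G, H, I, J, K, L, M, N, O, P, Q, R, S, T, U, V, W, X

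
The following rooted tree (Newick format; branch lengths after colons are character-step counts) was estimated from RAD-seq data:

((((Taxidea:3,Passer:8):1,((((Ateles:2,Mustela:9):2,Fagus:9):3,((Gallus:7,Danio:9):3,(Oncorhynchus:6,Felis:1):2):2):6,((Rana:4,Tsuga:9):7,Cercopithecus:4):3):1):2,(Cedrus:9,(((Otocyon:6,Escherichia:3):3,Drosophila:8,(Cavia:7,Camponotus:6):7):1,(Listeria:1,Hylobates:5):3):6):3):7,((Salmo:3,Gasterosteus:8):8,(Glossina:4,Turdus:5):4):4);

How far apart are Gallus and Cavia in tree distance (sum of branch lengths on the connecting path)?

The path runs Gallus → … → MRCA → … → Cavia; the MRCA is the node subtending (((Taxidea,Passer),((((Ateles,Mustela),Fagus),((Gallus,Danio),(Oncorhynchus,Felis))),((Rana,Tsuga),Cercopithecus))),(Cedrus,(((Otocyon,Escherichia),Drosophila,(Cavia,Camponotus)),(Listeria,Hylobates)))).
Branch lengths along that path: 7 + 3 + 2 + 6 + 1 + 2 + 3 + 6 + 1 + 7 + 7 = 45.

45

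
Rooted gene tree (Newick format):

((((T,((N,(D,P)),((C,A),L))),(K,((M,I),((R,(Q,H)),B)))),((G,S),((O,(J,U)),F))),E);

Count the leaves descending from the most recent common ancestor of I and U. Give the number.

The MRCA of I and U is the node subtending (((T,((N,(D,P)),((C,A),L))),(K,((M,I),((R,(Q,H)),B)))),((G,S),((O,(J,U)),F))).
That clade contains 20 terminal taxa: A, B, C, D, F, G, H, I, J, K, L, M, N, O, P, Q, R, S, T, U.

20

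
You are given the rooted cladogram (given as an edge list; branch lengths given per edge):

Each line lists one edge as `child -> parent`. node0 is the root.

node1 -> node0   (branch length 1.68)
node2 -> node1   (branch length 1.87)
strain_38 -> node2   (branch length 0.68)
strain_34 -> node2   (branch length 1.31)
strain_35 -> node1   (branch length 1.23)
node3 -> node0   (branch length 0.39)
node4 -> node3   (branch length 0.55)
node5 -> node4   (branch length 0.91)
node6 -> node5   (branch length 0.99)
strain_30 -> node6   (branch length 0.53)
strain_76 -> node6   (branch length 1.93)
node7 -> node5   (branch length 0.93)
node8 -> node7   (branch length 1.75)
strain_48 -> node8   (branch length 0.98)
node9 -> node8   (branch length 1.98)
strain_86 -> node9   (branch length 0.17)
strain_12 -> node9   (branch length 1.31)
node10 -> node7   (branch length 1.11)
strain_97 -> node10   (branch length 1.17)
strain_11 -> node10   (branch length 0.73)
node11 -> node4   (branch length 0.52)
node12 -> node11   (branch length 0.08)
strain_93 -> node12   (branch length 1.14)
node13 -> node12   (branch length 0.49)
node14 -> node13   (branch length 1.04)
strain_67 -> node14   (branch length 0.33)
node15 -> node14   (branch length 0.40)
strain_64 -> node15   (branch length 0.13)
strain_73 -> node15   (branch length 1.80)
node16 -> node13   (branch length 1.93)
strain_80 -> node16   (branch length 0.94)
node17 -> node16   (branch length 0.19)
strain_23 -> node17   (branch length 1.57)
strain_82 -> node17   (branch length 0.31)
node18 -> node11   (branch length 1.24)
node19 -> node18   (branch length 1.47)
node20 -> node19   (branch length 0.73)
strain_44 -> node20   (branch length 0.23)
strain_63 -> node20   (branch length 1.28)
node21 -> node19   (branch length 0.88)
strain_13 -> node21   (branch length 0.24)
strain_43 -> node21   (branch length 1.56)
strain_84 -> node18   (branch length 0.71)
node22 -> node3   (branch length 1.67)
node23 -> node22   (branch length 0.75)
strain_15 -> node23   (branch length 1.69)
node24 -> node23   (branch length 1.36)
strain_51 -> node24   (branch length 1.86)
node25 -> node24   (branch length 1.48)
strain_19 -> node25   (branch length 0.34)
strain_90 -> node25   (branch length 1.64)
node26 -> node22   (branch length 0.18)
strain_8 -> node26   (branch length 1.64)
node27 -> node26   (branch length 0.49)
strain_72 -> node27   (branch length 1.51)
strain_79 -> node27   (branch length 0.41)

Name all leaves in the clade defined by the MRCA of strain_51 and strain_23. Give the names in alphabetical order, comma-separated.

Tracing strain_51: it sits inside (strain_51,(strain_19,strain_90)).
Tracing strain_23: it sits inside (strain_23,strain_82).
The smallest clade enclosing both is ((((strain_30,strain_76),((strain_48,(strain_86,strain_12)),(strain_97,strain_11))),((strain_93,((strain_67,(strain_64,strain_73)),(strain_80,(strain_23,strain_82)))),(((strain_44,strain_63),(strain_13,strain_43)),strain_84))),((strain_15,(strain_51,(strain_19,strain_90))),(strain_8,(strain_72,strain_79)))); the answer is its 26 terminal taxa in alphabetical order.

strain_11, strain_12, strain_13, strain_15, strain_19, strain_23, strain_30, strain_43, strain_44, strain_48, strain_51, strain_63, strain_64, strain_67, strain_72, strain_73, strain_76, strain_79, strain_8, strain_80, strain_82, strain_84, strain_86, strain_90, strain_93, strain_97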